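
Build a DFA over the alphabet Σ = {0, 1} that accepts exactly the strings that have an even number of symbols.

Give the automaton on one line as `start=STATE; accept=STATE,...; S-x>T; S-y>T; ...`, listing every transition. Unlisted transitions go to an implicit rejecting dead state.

start=q0; accept=q0; q0-0>q1; q0-1>q1; q1-0>q0; q1-1>q0

Only the length mod 2 matters, so use a 2-cycle: from any state, every input symbol moves to the next state, wrapping q1 back to q0. Mark q0 accepting.
A 2-state machine:
        0   1  
>* q0   q1  q1 
   q1   q0  q0 
(> = start, * = accepting)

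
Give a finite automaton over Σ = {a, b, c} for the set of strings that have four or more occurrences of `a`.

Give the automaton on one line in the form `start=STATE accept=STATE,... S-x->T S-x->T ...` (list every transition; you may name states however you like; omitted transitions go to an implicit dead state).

Only the number of `a`s matters, and only up to 5. Make a chain q0 → q1 → q2 → q3 → q4 → q5 advanced by each `a` (with q5 absorbing); every other symbol self-loops. The accepting set is {q4, q5}.
With 6 states:
        a   b   c  
>  q0   q1  q0  q0 
   q1   q2  q1  q1 
   q2   q3  q2  q2 
   q3   q4  q3  q3 
 * q4   q5  q4  q4 
 * q5   q5  q5  q5 
(> = start, * = accepting)

start=q0 accept=q4,q5 q0-a->q1 q0-b->q0 q0-c->q0 q1-a->q2 q1-b->q1 q1-c->q1 q2-a->q3 q2-b->q2 q2-c->q2 q3-a->q4 q3-b->q3 q3-c->q3 q4-a->q5 q4-b->q4 q4-c->q4 q5-a->q5 q5-b->q5 q5-c->q5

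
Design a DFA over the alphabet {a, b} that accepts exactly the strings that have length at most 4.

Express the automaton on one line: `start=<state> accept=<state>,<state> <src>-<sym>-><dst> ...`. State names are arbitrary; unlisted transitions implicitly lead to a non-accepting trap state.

Count input length up to 5: every symbol moves from q0 toward q5, which means 'more than 4' and absorbs. Accept from {q0, q1, q2, q3, q4}.
        a   b  
>* q0   q1  q1 
 * q1   q2  q2 
 * q2   q3  q3 
 * q3   q4  q4 
 * q4   q5  q5 
   q5   q5  q5 
(> = start, * = accepting)

start=q0 accept=q0,q1,q2,q3,q4 q0-a->q1 q0-b->q1 q1-a->q2 q1-b->q2 q2-a->q3 q2-b->q3 q3-a->q4 q3-b->q4 q4-a->q5 q4-b->q5 q5-a->q5 q5-b->q5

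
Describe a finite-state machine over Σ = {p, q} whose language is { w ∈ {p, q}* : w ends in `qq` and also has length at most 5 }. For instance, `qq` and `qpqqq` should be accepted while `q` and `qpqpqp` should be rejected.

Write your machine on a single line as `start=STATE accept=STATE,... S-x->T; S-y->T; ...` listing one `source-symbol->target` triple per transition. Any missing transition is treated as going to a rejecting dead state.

start=S0; accept=S5,S8,S11,S12; S0-p->S1; S0-q->S2; S1-p->S3; S1-q->S4; S2-p->S3; S2-q->S5; S3-p->S6; S3-q->S7; S4-p->S6; S4-q->S8; S5-p->S6; S5-q->S8; S6-p->S9; S6-q->S10; S7-p->S9; S7-q->S11; S8-p->S9; S8-q->S11; S9-p->S9; S9-q->S9; S10-p->S9; S10-q->S12; S11-p->S9; S11-q->S12; S12-p->S9; S12-q->S9

Run two small machines in parallel and take their product. The first has 3 states tracking how much of the suffix `qq` has currently been matched; the second has 7 states tracking the input length, saturating at 6. A product state is a pair (one from each), accepting exactly when both do. After merging equivalent states the machine shrinks.
13 states suffice.
          p    q  
>  S0     S1   S2 
   S1     S3   S4 
   S2     S3   S5 
   S3     S6   S7 
   S4     S6   S8 
 * S5     S6   S8 
   S6     S9  S10 
   S7     S9  S11 
 * S8     S9  S11 
   S9     S9   S9 
   S10    S9  S12 
 * S11    S9  S12 
 * S12    S9   S9 
(> = start, * = accepting)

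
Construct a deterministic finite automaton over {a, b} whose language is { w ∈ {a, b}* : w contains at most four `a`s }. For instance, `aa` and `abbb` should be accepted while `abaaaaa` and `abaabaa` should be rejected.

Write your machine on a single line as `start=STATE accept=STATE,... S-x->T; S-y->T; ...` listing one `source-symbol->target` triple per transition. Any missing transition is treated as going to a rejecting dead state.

start=q0; accept=q0,q1,q2,q3,q4; q0-a->q1; q0-b->q0; q1-a->q2; q1-b->q1; q2-a->q3; q2-b->q2; q3-a->q4; q3-b->q3; q4-a->q5; q4-b->q4; q5-a->q5; q5-b->q5

Count `a`s, saturating at 5: states q0 through q4 mean 0 through 4 `a`s seen; q5 means more than 4. Each `a` increments (capped at q5); other symbols loop. Accept from {q0, q1, q2, q3, q4}.
With 6 states:
        a   b  
>* q0   q1  q0 
 * q1   q2  q1 
 * q2   q3  q2 
 * q3   q4  q3 
 * q4   q5  q4 
   q5   q5  q5 
(> = start, * = accepting)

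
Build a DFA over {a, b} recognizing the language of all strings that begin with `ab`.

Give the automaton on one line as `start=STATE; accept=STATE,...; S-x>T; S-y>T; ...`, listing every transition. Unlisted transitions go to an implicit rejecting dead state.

Check the first 2 symbols one by one: s0 through s1 record how many have matched `ab` so far; any wrong symbol goes to the dead state s3. After all 2 match we enter the accepting sink s2.
A 4-state machine:
        a   b  
>  s0   s1  s3 
   s1   s3  s2 
 * s2   s2  s2 
   s3   s3  s3 
(> = start, * = accepting)

start=s0; accept=s2; s0-a>s1; s0-b>s3; s1-a>s3; s1-b>s2; s2-a>s2; s2-b>s2; s3-a>s3; s3-b>s3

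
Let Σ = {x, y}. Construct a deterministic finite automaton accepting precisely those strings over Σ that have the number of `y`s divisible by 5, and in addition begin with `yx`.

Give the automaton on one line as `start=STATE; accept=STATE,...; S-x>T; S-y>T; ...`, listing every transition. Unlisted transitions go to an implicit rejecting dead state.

start=q0; accept=q11; q0-x>q1; q0-y>q2; q1-x>q1; q1-y>q3; q2-x>q4; q2-y>q5; q3-x>q3; q3-y>q5; q4-x>q4; q4-y>q6; q5-x>q5; q5-y>q7; q6-x>q6; q6-y>q8; q7-x>q7; q7-y>q9; q8-x>q8; q8-y>q10; q9-x>q9; q9-y>q1; q10-x>q10; q10-y>q11; q11-x>q11; q11-y>q4

Handle the two conditions separately and then intersect. One (5 states) tracks the count of `y`s modulo 5; the other (4 states) tracks whether the input so far still matches the prefix `yx`. Each combined state is a pair, one component from each; accept when both components accept.
          x    y  
>  q0     q1   q2 
   q1     q1   q3 
   q2     q4   q5 
   q3     q3   q5 
   q4     q4   q6 
   q5     q5   q7 
   q6     q6   q8 
   q7     q7   q9 
   q8     q8  q10 
   q9     q9   q1 
   q10   q10  q11 
 * q11   q11   q4 
(> = start, * = accepting)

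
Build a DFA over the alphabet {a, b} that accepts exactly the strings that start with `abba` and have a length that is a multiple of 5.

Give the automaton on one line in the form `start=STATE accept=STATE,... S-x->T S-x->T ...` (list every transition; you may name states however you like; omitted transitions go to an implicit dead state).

start=q0 accept=q6 q0-a->q1 q0-b->q2 q1-a->q2 q1-b->q3 q2-a->q2 q2-b->q2 q3-a->q2 q3-b->q4 q4-a->q5 q4-b->q2 q5-a->q6 q5-b->q6 q6-a->q7 q6-b->q7 q7-a->q8 q7-b->q8 q8-a->q9 q8-b->q9 q9-a->q5 q9-b->q5

Build one automaton per condition and run them in lockstep. One (6 states) tracks whether the input so far still matches the prefix `abba`; the other (5 states) tracks the input length modulo 5. Each combined state is a pair, one component from each; accept when both components accept. After merging equivalent states the machine shrinks.
10 states suffice.
        a   b  
>  q0   q1  q2 
   q1   q2  q3 
   q2   q2  q2 
   q3   q2  q4 
   q4   q5  q2 
   q5   q6  q6 
 * q6   q7  q7 
   q7   q8  q8 
   q8   q9  q9 
   q9   q5  q5 
(> = start, * = accepting)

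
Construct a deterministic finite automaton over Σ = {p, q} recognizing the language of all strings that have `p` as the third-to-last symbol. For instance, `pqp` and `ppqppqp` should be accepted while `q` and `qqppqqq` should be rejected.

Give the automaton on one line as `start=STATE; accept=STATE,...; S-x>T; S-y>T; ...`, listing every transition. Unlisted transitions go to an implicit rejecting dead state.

Because acceptance depends on a position counted from the end, the machine has to buffer the most recent 3 symbols. Make each state the string of the last up-to-3 symbols read; on input `x` shift the window left and append `x`. Accept when the buffered window has length 3 and begins with `p`.
A 15-state machine:
          p    q  
>  S0     S1   S2 
   S1     S3   S4 
   S2     S5   S6 
   S3     S7   S8 
   S4     S9  S10 
   S5    S11  S12 
   S6    S13  S14 
 * S7     S7   S8 
 * S8     S9  S10 
 * S9    S11  S12 
 * S10   S13  S14 
   S11    S7   S8 
   S12    S9  S10 
   S13   S11  S12 
   S14   S13  S14 
(> = start, * = accepting)

start=S0; accept=S7,S8,S9,S10; S0-p>S1; S0-q>S2; S1-p>S3; S1-q>S4; S2-p>S5; S2-q>S6; S3-p>S7; S3-q>S8; S4-p>S9; S4-q>S10; S5-p>S11; S5-q>S12; S6-p>S13; S6-q>S14; S7-p>S7; S7-q>S8; S8-p>S9; S8-q>S10; S9-p>S11; S9-q>S12; S10-p>S13; S10-q>S14; S11-p>S7; S11-q>S8; S12-p>S9; S12-q>S10; S13-p>S11; S13-q>S12; S14-p>S13; S14-q>S14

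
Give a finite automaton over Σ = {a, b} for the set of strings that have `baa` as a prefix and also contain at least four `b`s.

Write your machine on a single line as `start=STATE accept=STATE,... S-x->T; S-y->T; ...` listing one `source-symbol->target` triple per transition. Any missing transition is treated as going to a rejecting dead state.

Handle the two conditions separately and then intersect. One (5 states) tracks whether the input so far still matches the prefix `baa`; the other (6 states) tracks the count of `b`s, saturating at 5. Each combined state is a pair, one component from each; accept when both components accept.
          a    b  
>  s0     s1   s2 
   s1     s1   s3 
   s2     s4   s5 
   s3     s3   s5 
   s4     s6   s5 
   s5     s5   s7 
   s6     s6   s8 
   s7     s7   s9 
   s8     s8  s10 
   s9     s9  s11 
   s10   s10  s12 
   s11   s11  s11 
 * s12   s12  s13 
 * s13   s13  s13 
(> = start, * = accepting)

start=s0; accept=s12,s13; s0-a->s1; s0-b->s2; s1-a->s1; s1-b->s3; s2-a->s4; s2-b->s5; s3-a->s3; s3-b->s5; s4-a->s6; s4-b->s5; s5-a->s5; s5-b->s7; s6-a->s6; s6-b->s8; s7-a->s7; s7-b->s9; s8-a->s8; s8-b->s10; s9-a->s9; s9-b->s11; s10-a->s10; s10-b->s12; s11-a->s11; s11-b->s11; s12-a->s12; s12-b->s13; s13-a->s13; s13-b->s13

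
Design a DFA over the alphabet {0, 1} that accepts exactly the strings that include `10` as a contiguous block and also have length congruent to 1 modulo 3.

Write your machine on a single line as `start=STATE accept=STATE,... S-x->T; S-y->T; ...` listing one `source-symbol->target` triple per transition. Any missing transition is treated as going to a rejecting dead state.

Build one automaton per condition and run them in lockstep. One (3 states) tracks whether and how much of `10` has been seen; the other (3 states) tracks the input length modulo 3. Each combined state is a pair, one component from each; accept when both components accept.
A 9-state machine:
        0   1  
>  S0   S1  S2 
   S1   S3  S4 
   S2   S5  S4 
   S3   S0  S6 
   S4   S7  S6 
   S5   S7  S7 
   S6   S8  S2 
   S7   S8  S8 
 * S8   S5  S5 
(> = start, * = accepting)

start=S0; accept=S8; S0-0->S1; S0-1->S2; S1-0->S3; S1-1->S4; S2-0->S5; S2-1->S4; S3-0->S0; S3-1->S6; S4-0->S7; S4-1->S6; S5-0->S7; S5-1->S7; S6-0->S8; S6-1->S2; S7-0->S8; S7-1->S8; S8-0->S5; S8-1->S5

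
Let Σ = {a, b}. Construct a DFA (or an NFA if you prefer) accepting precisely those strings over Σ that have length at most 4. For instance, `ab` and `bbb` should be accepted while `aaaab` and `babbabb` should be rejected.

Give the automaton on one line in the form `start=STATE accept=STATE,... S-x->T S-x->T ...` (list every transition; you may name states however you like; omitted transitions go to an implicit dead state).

Count input length up to 5: every symbol moves from q0 toward q5, which means 'more than 4' and absorbs. Accept from {q0, q1, q2, q3, q4}.
6 states suffice.
        a   b  
>* q0   q1  q1 
 * q1   q2  q2 
 * q2   q3  q3 
 * q3   q4  q4 
 * q4   q5  q5 
   q5   q5  q5 
(> = start, * = accepting)

start=q0 accept=q0,q1,q2,q3,q4 q0-a->q1 q0-b->q1 q1-a->q2 q1-b->q2 q2-a->q3 q2-b->q3 q3-a->q4 q3-b->q4 q4-a->q5 q4-b->q5 q5-a->q5 q5-b->q5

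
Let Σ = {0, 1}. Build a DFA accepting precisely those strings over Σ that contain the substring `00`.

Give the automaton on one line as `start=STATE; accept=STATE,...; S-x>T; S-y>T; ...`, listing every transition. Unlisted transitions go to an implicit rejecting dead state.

start=S0; accept=S2; S0-0>S1; S0-1>S0; S1-0>S2; S1-1>S0; S2-0>S2; S2-1>S2

Track how much of `00` has been matched so far: state S0 is no progress, S2 is the absorbing accept state reached once `00` has occurred. Intermediate states record partial matches; on a mismatch, fall back to the longest reusable overlap.
A 3-state machine:
        0   1  
>  S0   S1  S0 
   S1   S2  S0 
 * S2   S2  S2 
(> = start, * = accepting)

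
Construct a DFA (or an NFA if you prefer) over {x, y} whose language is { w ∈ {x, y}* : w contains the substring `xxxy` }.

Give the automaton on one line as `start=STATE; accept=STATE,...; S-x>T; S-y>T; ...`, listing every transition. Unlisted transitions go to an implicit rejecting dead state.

States S0..S3 record the length of the longest prefix of `xxxy` that matches the current input suffix. Reaching S4 means `xxxy` has been seen, and we stay there forever. Accept from S4.
5 states suffice.
        x   y  
>  S0   S1  S0 
   S1   S2  S0 
   S2   S3  S0 
   S3   S3  S4 
 * S4   S4  S4 
(> = start, * = accepting)

start=S0; accept=S4; S0-x>S1; S0-y>S0; S1-x>S2; S1-y>S0; S2-x>S3; S2-y>S0; S3-x>S3; S3-y>S4; S4-x>S4; S4-y>S4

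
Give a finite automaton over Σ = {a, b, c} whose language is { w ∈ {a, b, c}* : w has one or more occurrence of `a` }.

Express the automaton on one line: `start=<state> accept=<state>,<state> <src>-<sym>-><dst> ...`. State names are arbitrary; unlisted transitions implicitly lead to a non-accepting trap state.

start=S0 accept=S1,S2 S0-a->S1 S0-b->S0 S0-c->S0 S1-a->S2 S1-b->S1 S1-c->S1 S2-a->S2 S2-b->S2 S2-c->S2

Only the number of `a`s matters, and only up to 2. Make a chain S0 → S1 → S2 advanced by each `a` (with S2 absorbing); every other symbol self-loops. The accepting set is {S1, S2}.
A 3-state machine:
        a   b   c  
>  S0   S1  S0  S0 
 * S1   S2  S1  S1 
 * S2   S2  S2  S2 
(> = start, * = accepting)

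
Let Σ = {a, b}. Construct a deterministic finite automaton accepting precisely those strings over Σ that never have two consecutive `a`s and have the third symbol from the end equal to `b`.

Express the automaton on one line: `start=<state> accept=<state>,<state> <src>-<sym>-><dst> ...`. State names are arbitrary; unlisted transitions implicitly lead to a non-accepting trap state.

Build one automaton per condition and run them in lockstep. The first has 3 states tracking partial matches of the forbidden pattern `aa`; the second has 15 states tracking the last 3 symbols read. A product state is a pair (one from each), accepting exactly when both do. After merging equivalent states the machine shrinks.
        a   b  
>  S0   S1  S2 
   S1   S3  S2 
   S2   S4  S5 
   S3   S3  S3 
   S4   S3  S6 
   S5   S7  S8 
 * S6   S4  S5 
 * S7   S3  S6 
 * S8   S7  S8 
(> = start, * = accepting)

start=S0 accept=S6,S7,S8 S0-a->S1 S0-b->S2 S1-a->S3 S1-b->S2 S2-a->S4 S2-b->S5 S3-a->S3 S3-b->S3 S4-a->S3 S4-b->S6 S5-a->S7 S5-b->S8 S6-a->S4 S6-b->S5 S7-a->S3 S7-b->S6 S8-a->S7 S8-b->S8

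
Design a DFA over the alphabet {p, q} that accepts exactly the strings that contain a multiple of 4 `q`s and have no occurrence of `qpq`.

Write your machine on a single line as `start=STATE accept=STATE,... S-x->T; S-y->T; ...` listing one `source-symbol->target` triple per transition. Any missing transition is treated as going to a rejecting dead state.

Handle the two conditions separately and then intersect. One (4 states) tracks the count of `q`s modulo 4; the other (4 states) tracks partial matches of the forbidden pattern `qpq`. Each combined state is a pair, one component from each; accept when both components accept.
With 16 states:
          p    q  
>* s0     s0   s1 
   s1     s2   s3 
   s2     s4   s5 
   s3     s6   s7 
   s4     s4   s3 
   s5     s5   s8 
   s6     s9   s8 
   s7    s10  s11 
   s8     s8  s12 
   s9     s9   s7 
   s10   s13  s12 
 * s11   s14   s1 
   s12   s12  s15 
   s13   s13  s11 
 * s14    s0  s15 
   s15   s15   s5 
(> = start, * = accepting)

start=s0; accept=s0,s11,s14; s0-p->s0; s0-q->s1; s1-p->s2; s1-q->s3; s2-p->s4; s2-q->s5; s3-p->s6; s3-q->s7; s4-p->s4; s4-q->s3; s5-p->s5; s5-q->s8; s6-p->s9; s6-q->s8; s7-p->s10; s7-q->s11; s8-p->s8; s8-q->s12; s9-p->s9; s9-q->s7; s10-p->s13; s10-q->s12; s11-p->s14; s11-q->s1; s12-p->s12; s12-q->s15; s13-p->s13; s13-q->s11; s14-p->s0; s14-q->s15; s15-p->s15; s15-q->s5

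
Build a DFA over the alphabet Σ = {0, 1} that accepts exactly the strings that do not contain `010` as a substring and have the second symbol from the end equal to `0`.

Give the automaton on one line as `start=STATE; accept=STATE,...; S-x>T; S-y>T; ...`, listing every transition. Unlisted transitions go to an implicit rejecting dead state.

start=q0; accept=q2,q3; q0-0>q1; q0-1>q0; q1-0>q2; q1-1>q3; q2-0>q2; q2-1>q3; q3-0>q4; q3-1>q0; q4-0>q4; q4-1>q4

Handle the two conditions separately and then intersect. One (4 states) tracks partial matches of the forbidden pattern `010`; the other (7 states) tracks the last 2 symbols read. Each combined state is a pair, one component from each; accept when both components accept. After merging equivalent states the machine shrinks.
        0   1  
>  q0   q1  q0 
   q1   q2  q3 
 * q2   q2  q3 
 * q3   q4  q0 
   q4   q4  q4 
(> = start, * = accepting)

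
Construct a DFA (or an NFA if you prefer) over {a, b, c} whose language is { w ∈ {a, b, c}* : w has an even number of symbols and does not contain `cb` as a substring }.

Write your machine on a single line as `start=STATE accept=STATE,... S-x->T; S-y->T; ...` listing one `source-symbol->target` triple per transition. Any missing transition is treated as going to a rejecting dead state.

Handle the two conditions separately and then intersect. One (2 states) tracks the input length modulo 2; the other (3 states) tracks partial matches of the forbidden pattern `cb`. Each combined state is a pair, one component from each; accept when both components accept.
A 6-state machine:
        a   b   c  
>* q0   q1  q1  q2 
   q1   q0  q0  q3 
   q2   q0  q4  q3 
 * q3   q1  q5  q2 
   q4   q5  q5  q5 
   q5   q4  q4  q4 
(> = start, * = accepting)

start=q0; accept=q0,q3; q0-a->q1; q0-b->q1; q0-c->q2; q1-a->q0; q1-b->q0; q1-c->q3; q2-a->q0; q2-b->q4; q2-c->q3; q3-a->q1; q3-b->q5; q3-c->q2; q4-a->q5; q4-b->q5; q4-c->q5; q5-a->q4; q5-b->q4; q5-c->q4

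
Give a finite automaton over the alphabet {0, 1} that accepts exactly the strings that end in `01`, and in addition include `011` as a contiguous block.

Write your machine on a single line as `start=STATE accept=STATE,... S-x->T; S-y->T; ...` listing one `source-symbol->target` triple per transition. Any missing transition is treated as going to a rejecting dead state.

Run two small machines in parallel and take their product. One (3 states) tracks how much of the suffix `01` has currently been matched; the other (4 states) tracks whether and how much of `011` has been seen. Each combined state is a pair, one component from each; accept when both components accept.
With 6 states:
        0   1  
>  q0   q1  q0 
   q1   q1  q2 
   q2   q1  q3 
   q3   q4  q3 
   q4   q4  q5 
 * q5   q4  q3 
(> = start, * = accepting)

start=q0; accept=q5; q0-0->q1; q0-1->q0; q1-0->q1; q1-1->q2; q2-0->q1; q2-1->q3; q3-0->q4; q3-1->q3; q4-0->q4; q4-1->q5; q5-0->q4; q5-1->q3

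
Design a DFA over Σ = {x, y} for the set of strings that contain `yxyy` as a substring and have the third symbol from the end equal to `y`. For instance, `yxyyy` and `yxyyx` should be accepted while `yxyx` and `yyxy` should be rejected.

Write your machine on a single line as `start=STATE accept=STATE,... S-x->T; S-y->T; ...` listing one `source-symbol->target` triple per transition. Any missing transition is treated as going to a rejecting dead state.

Run two small machines in parallel and take their product. The first has 5 states tracking whether and how much of `yxyy` has been seen; the second has 15 states tracking the last 3 symbols read. A product state is a pair (one from each), accepting exactly when both do.
A 23-state machine:
          x    y  
>  S0     S1   S2 
   S1     S3   S4 
   S2     S5   S6 
   S3     S7   S8 
   S4     S9  S10 
   S5    S11  S12 
   S6    S13  S14 
   S7     S7   S8 
   S8     S9  S10 
   S9    S11  S12 
   S10   S13  S14 
   S11    S7   S8 
   S12    S9  S15 
   S13   S11  S12 
   S14   S13  S14 
   S15   S16  S17 
 * S16   S18  S19 
 * S17   S16  S17 
 * S18   S20  S21 
 * S19   S22  S15 
   S20   S20  S21 
   S21   S22  S15 
   S22   S18  S19 
(> = start, * = accepting)

start=S0; accept=S16,S17,S18,S19; S0-x->S1; S0-y->S2; S1-x->S3; S1-y->S4; S2-x->S5; S2-y->S6; S3-x->S7; S3-y->S8; S4-x->S9; S4-y->S10; S5-x->S11; S5-y->S12; S6-x->S13; S6-y->S14; S7-x->S7; S7-y->S8; S8-x->S9; S8-y->S10; S9-x->S11; S9-y->S12; S10-x->S13; S10-y->S14; S11-x->S7; S11-y->S8; S12-x->S9; S12-y->S15; S13-x->S11; S13-y->S12; S14-x->S13; S14-y->S14; S15-x->S16; S15-y->S17; S16-x->S18; S16-y->S19; S17-x->S16; S17-y->S17; S18-x->S20; S18-y->S21; S19-x->S22; S19-y->S15; S20-x->S20; S20-y->S21; S21-x->S22; S21-y->S15; S22-x->S18; S22-y->S19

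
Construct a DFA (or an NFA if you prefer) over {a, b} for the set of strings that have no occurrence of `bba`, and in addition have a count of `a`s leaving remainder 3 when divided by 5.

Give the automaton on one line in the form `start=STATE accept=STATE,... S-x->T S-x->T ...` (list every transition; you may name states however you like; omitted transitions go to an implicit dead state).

start=s0 accept=s6,s9,s11 s0-a->s1 s0-b->s2 s1-a->s3 s1-b->s4 s2-a->s1 s2-b->s5 s3-a->s6 s3-b->s7 s4-a->s3 s4-b->s5 s5-a->s5 s5-b->s5 s6-a->s8 s6-b->s9 s7-a->s6 s7-b->s5 s8-a->s0 s8-b->s10 s9-a->s8 s9-b->s11 s10-a->s0 s10-b->s5 s11-a->s5 s11-b->s11

Run two small machines in parallel and take their product. The first has 4 states tracking partial matches of the forbidden pattern `bba`; the second has 5 states tracking the count of `a`s modulo 5. A product state is a pair (one from each), accepting exactly when both do. Equivalent product states are then merged.
          a    b  
>  s0     s1   s2 
   s1     s3   s4 
   s2     s1   s5 
   s3     s6   s7 
   s4     s3   s5 
   s5     s5   s5 
 * s6     s8   s9 
   s7     s6   s5 
   s8     s0  s10 
 * s9     s8  s11 
   s10    s0   s5 
 * s11    s5  s11 
(> = start, * = accepting)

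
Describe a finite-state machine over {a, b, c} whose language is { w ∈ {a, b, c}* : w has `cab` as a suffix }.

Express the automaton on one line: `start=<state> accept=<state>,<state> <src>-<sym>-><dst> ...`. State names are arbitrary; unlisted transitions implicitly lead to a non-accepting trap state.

Remember how much of `cab` the current input suffix matches. State q0 means no match yet; q1 means the last symbol is `c`; q2 means the last 2 symbols are `ca`; q3 means the last 3 symbols are `cab`. Only q3 accepts. On a mismatch, fall back to the longest proper suffix that is still a prefix of `cab`.
A 4-state machine:
        a   b   c  
>  q0   q0  q0  q1 
   q1   q2  q0  q1 
   q2   q0  q3  q1 
 * q3   q0  q0  q1 
(> = start, * = accepting)

start=q0 accept=q3 q0-a->q0 q0-b->q0 q0-c->q1 q1-a->q2 q1-b->q0 q1-c->q1 q2-a->q0 q2-b->q3 q2-c->q1 q3-a->q0 q3-b->q0 q3-c->q1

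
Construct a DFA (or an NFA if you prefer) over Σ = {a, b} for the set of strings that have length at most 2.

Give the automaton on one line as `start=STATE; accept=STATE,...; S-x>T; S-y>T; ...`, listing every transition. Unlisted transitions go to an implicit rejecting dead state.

We only need to distinguish lengths 0, 1, …, 2, and '>2'. Chain q0 → q1 → q2 → q3 on every symbol, with q3 looping. Accepting states: {q0, q1, q2}.
        a   b  
>* q0   q1  q1 
 * q1   q2  q2 
 * q2   q3  q3 
   q3   q3  q3 
(> = start, * = accepting)

start=q0; accept=q0,q1,q2; q0-a>q1; q0-b>q1; q1-a>q2; q1-b>q2; q2-a>q3; q2-b>q3; q3-a>q3; q3-b>q3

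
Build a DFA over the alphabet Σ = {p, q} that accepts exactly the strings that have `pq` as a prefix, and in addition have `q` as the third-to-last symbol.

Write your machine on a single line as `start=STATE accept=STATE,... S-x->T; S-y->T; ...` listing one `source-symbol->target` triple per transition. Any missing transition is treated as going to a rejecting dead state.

Handle the two conditions separately and then intersect. The first has 4 states tracking whether the input so far still matches the prefix `pq`; the second has 15 states tracking the last 3 symbols read. A product state is a pair (one from each), accepting exactly when both do.
23 states suffice.
          p    q  
>  S0     S1   S2 
   S1     S3   S4 
   S2     S5   S6 
   S3     S7   S8 
   S4     S9  S10 
   S5    S11  S12 
   S6    S13  S14 
   S7     S7   S8 
   S8    S15  S16 
   S9    S17  S18 
   S10   S19  S20 
   S11    S7   S8 
   S12   S15  S16 
   S13   S11  S12 
   S14   S13  S14 
   S15   S11  S12 
   S16   S13  S14 
 * S17   S21  S22 
 * S18    S9  S10 
 * S19   S17  S18 
 * S20   S19  S20 
   S21   S21  S22 
   S22    S9  S10 
(> = start, * = accepting)

start=S0; accept=S17,S18,S19,S20; S0-p->S1; S0-q->S2; S1-p->S3; S1-q->S4; S2-p->S5; S2-q->S6; S3-p->S7; S3-q->S8; S4-p->S9; S4-q->S10; S5-p->S11; S5-q->S12; S6-p->S13; S6-q->S14; S7-p->S7; S7-q->S8; S8-p->S15; S8-q->S16; S9-p->S17; S9-q->S18; S10-p->S19; S10-q->S20; S11-p->S7; S11-q->S8; S12-p->S15; S12-q->S16; S13-p->S11; S13-q->S12; S14-p->S13; S14-q->S14; S15-p->S11; S15-q->S12; S16-p->S13; S16-q->S14; S17-p->S21; S17-q->S22; S18-p->S9; S18-q->S10; S19-p->S17; S19-q->S18; S20-p->S19; S20-q->S20; S21-p->S21; S21-q->S22; S22-p->S9; S22-q->S10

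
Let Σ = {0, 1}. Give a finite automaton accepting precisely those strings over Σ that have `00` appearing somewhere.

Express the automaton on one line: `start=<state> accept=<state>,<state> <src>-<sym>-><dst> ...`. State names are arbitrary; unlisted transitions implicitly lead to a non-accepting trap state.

start=q0 accept=q2 q0-0->q1 q0-1->q0 q1-0->q2 q1-1->q0 q2-0->q2 q2-1->q2

States q0..q1 record the length of the longest prefix of `00` that matches the current input suffix. Reaching q2 means `00` has been seen, and we stay there forever. Accept from q2.
A 3-state machine:
        0   1  
>  q0   q1  q0 
   q1   q2  q0 
 * q2   q2  q2 
(> = start, * = accepting)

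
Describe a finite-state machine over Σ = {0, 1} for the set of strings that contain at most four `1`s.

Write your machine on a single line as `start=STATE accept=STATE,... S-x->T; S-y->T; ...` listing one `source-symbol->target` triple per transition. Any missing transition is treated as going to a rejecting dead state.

start=A; accept=A,B,C,D,E; A-0->A; A-1->B; B-0->B; B-1->C; C-0->C; C-1->D; D-0->D; D-1->E; E-0->E; E-1->F; F-0->F; F-1->F

Only the number of `1`s matters, and only up to 5. Make a chain A → B → C → D → E → F advanced by each `1` (with F absorbing); every other symbol self-loops. The accepting set is {A, B, C, D, E}.
       0  1 
>* A   A  B 
 * B   B  C 
 * C   C  D 
 * D   D  E 
 * E   E  F 
   F   F  F 
(> = start, * = accepting)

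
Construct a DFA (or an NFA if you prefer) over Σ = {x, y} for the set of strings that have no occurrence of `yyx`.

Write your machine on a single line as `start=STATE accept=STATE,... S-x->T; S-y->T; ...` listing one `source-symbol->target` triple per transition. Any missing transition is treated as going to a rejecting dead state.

start=q0; accept=q0,q1,q2; q0-x->q0; q0-y->q1; q1-x->q0; q1-y->q2; q2-x->q3; q2-y->q2; q3-x->q3; q3-y->q3

This is the complement of 'contains `yyx`'. Use the same substring-matching states — q0 through q3 holding how much of `yyx` has just been matched — but flip the accepting set: everything except the trap q3 accepts.
With 4 states:
        x   y  
>* q0   q0  q1 
 * q1   q0  q2 
 * q2   q3  q2 
   q3   q3  q3 
(> = start, * = accepting)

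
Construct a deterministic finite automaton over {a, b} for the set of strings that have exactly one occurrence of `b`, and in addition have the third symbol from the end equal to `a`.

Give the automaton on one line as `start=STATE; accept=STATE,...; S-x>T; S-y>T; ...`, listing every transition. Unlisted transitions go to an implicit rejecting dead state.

start=q0; accept=q8,q9,q15; q0-a>q1; q0-b>q2; q1-a>q3; q1-b>q4; q2-a>q5; q2-b>q6; q3-a>q7; q3-b>q8; q4-a>q9; q4-b>q10; q5-a>q11; q5-b>q12; q6-a>q13; q6-b>q14; q7-a>q7; q7-b>q8; q8-a>q9; q8-b>q10; q9-a>q11; q9-b>q12; q10-a>q13; q10-b>q14; q11-a>q15; q11-b>q16; q12-a>q17; q12-b>q10; q13-a>q18; q13-b>q12; q14-a>q13; q14-b>q14; q15-a>q15; q15-b>q16; q16-a>q17; q16-b>q10; q17-a>q18; q17-b>q12; q18-a>q19; q18-b>q16; q19-a>q19; q19-b>q16

Handle the two conditions separately and then intersect. The first has 3 states tracking the count of `b`s, saturating at 2; the second has 15 states tracking the last 3 symbols read. A product state is a pair (one from each), accepting exactly when both do.
20 states suffice.
          a    b  
>  q0     q1   q2 
   q1     q3   q4 
   q2     q5   q6 
   q3     q7   q8 
   q4     q9  q10 
   q5    q11  q12 
   q6    q13  q14 
   q7     q7   q8 
 * q8     q9  q10 
 * q9    q11  q12 
   q10   q13  q14 
   q11   q15  q16 
   q12   q17  q10 
   q13   q18  q12 
   q14   q13  q14 
 * q15   q15  q16 
   q16   q17  q10 
   q17   q18  q12 
   q18   q19  q16 
   q19   q19  q16 
(> = start, * = accepting)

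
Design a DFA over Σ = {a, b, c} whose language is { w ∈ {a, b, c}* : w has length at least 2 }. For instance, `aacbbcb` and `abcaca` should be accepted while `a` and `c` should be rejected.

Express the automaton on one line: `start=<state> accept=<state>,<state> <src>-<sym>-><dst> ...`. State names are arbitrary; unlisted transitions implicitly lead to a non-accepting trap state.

start=q0 accept=q2,q3 q0-a->q1 q0-b->q1 q0-c->q1 q1-a->q2 q1-b->q2 q1-c->q2 q2-a->q3 q2-b->q3 q2-c->q3 q3-a->q3 q3-b->q3 q3-c->q3

Count input length up to 3: every symbol moves from q0 toward q3, which means 'more than 2' and absorbs. Accept from {q2, q3}.
        a   b   c  
>  q0   q1  q1  q1 
   q1   q2  q2  q2 
 * q2   q3  q3  q3 
 * q3   q3  q3  q3 
(> = start, * = accepting)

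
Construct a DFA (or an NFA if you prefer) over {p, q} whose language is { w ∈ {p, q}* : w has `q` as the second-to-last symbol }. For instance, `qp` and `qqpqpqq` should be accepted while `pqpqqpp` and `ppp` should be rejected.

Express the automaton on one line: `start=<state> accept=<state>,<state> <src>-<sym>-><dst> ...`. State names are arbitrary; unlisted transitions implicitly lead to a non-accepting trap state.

Because acceptance depends on a position counted from the end, the machine has to buffer the most recent 2 symbols. Make each state the string of the last up-to-2 symbols read; on input `x` shift the window left and append `x`. Accept when the buffered window has length 2 and begins with `q`.
A 7-state machine:
       p  q 
>  A   B  C 
   B   D  E 
   C   F  G 
   D   D  E 
   E   F  G 
 * F   D  E 
 * G   F  G 
(> = start, * = accepting)

start=A accept=F,G A-p->B A-q->C B-p->D B-q->E C-p->F C-q->G D-p->D D-q->E E-p->F E-q->G F-p->D F-q->E G-p->F G-q->G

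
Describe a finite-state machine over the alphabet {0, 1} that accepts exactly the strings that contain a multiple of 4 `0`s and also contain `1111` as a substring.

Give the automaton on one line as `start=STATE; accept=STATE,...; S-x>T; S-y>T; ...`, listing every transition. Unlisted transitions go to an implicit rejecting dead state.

Build one automaton per condition and run them in lockstep. The first has 4 states tracking the count of `0`s modulo 4; the second has 5 states tracking whether and how much of `1111` has been seen. A product state is a pair (one from each), accepting exactly when both do.
A 20-state machine:
       0  1 
>  A   B  C 
   B   D  E 
   C   B  F 
   D   G  H 
   E   D  I 
   F   B  J 
   G   A  K 
   H   G  L 
   I   D  M 
   J   B  N 
   K   A  O 
   L   G  P 
   M   D  Q 
 * N   Q  N 
   O   A  R 
   P   G  S 
   Q   S  Q 
   R   A  T 
   S   T  S 
   T   N  T 
(> = start, * = accepting)

start=A; accept=N; A-0>B; A-1>C; B-0>D; B-1>E; C-0>B; C-1>F; D-0>G; D-1>H; E-0>D; E-1>I; F-0>B; F-1>J; G-0>A; G-1>K; H-0>G; H-1>L; I-0>D; I-1>M; J-0>B; J-1>N; K-0>A; K-1>O; L-0>G; L-1>P; M-0>D; M-1>Q; N-0>Q; N-1>N; O-0>A; O-1>R; P-0>G; P-1>S; Q-0>S; Q-1>Q; R-0>A; R-1>T; S-0>T; S-1>S; T-0>N; T-1>T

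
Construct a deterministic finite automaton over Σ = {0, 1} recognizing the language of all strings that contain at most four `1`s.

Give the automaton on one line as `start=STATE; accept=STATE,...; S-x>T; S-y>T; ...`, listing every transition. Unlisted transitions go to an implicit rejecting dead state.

start=q0; accept=q0,q1,q2,q3,q4; q0-0>q0; q0-1>q1; q1-0>q1; q1-1>q2; q2-0>q2; q2-1>q3; q3-0>q3; q3-1>q4; q4-0>q4; q4-1>q5; q5-0>q5; q5-1>q5

Only the number of `1`s matters, and only up to 5. Make a chain q0 → q1 → q2 → q3 → q4 → q5 advanced by each `1` (with q5 absorbing); every other symbol self-loops. The accepting set is {q0, q1, q2, q3, q4}.
A 6-state machine:
        0   1  
>* q0   q0  q1 
 * q1   q1  q2 
 * q2   q2  q3 
 * q3   q3  q4 
 * q4   q4  q5 
   q5   q5  q5 
(> = start, * = accepting)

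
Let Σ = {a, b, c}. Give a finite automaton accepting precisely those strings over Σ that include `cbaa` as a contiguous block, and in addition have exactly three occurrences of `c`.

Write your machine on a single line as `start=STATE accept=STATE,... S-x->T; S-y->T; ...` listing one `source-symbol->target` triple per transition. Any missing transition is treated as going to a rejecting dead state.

start=S0; accept=S18; S0-a->S0; S0-b->S0; S0-c->S1; S1-a->S2; S1-b->S3; S1-c->S4; S2-a->S2; S2-b->S2; S2-c->S4; S3-a->S5; S3-b->S2; S3-c->S4; S4-a->S6; S4-b->S7; S4-c->S8; S5-a->S9; S5-b->S2; S5-c->S4; S6-a->S6; S6-b->S6; S6-c->S8; S7-a->S10; S7-b->S6; S7-c->S8; S8-a->S11; S8-b->S12; S8-c->S13; S9-a->S9; S9-b->S9; S9-c->S14; S10-a->S14; S10-b->S6; S10-c->S8; S11-a->S11; S11-b->S11; S11-c->S13; S12-a->S15; S12-b->S11; S12-c->S13; S13-a->S16; S13-b->S17; S13-c->S13; S14-a->S14; S14-b->S14; S14-c->S18; S15-a->S18; S15-b->S11; S15-c->S13; S16-a->S16; S16-b->S16; S16-c->S13; S17-a->S19; S17-b->S16; S17-c->S13; S18-a->S18; S18-b->S18; S18-c->S20; S19-a->S20; S19-b->S16; S19-c->S13; S20-a->S20; S20-b->S20; S20-c->S20

Build one automaton per condition and run them in lockstep. One (5 states) tracks whether and how much of `cbaa` has been seen; the other (5 states) tracks the count of `c`s, saturating at 4. Each combined state is a pair, one component from each; accept when both components accept.
21 states suffice.
          a    b    c  
>  S0     S0   S0   S1 
   S1     S2   S3   S4 
   S2     S2   S2   S4 
   S3     S5   S2   S4 
   S4     S6   S7   S8 
   S5     S9   S2   S4 
   S6     S6   S6   S8 
   S7    S10   S6   S8 
   S8    S11  S12  S13 
   S9     S9   S9  S14 
   S10   S14   S6   S8 
   S11   S11  S11  S13 
   S12   S15  S11  S13 
   S13   S16  S17  S13 
   S14   S14  S14  S18 
   S15   S18  S11  S13 
   S16   S16  S16  S13 
   S17   S19  S16  S13 
 * S18   S18  S18  S20 
   S19   S20  S16  S13 
   S20   S20  S20  S20 
(> = start, * = accepting)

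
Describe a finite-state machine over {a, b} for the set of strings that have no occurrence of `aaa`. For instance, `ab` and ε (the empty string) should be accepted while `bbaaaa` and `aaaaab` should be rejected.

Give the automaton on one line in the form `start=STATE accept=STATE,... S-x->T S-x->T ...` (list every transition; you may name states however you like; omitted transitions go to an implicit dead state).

start=s0 accept=s0,s1,s2 s0-a->s1 s0-b->s0 s1-a->s2 s1-b->s0 s2-a->s3 s2-b->s0 s3-a->s3 s3-b->s3

This is the complement of 'contains `aaa`'. Use the same substring-matching states — s0 through s3 holding how much of `aaa` has just been matched — but flip the accepting set: everything except the trap s3 accepts.
With 4 states:
        a   b  
>* s0   s1  s0 
 * s1   s2  s0 
 * s2   s3  s0 
   s3   s3  s3 
(> = start, * = accepting)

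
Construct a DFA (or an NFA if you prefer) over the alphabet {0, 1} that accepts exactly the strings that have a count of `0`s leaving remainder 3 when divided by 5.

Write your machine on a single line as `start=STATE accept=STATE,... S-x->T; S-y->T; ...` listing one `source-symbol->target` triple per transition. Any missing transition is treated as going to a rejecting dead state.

Keep the running count of `0`s modulo 5: each `0` advances along the cycle s0 → s1 → s2 → s3 → s4 → s0 while other symbols loop. Accept at s3.
5 states suffice.
        0   1  
>  s0   s1  s0 
   s1   s2  s1 
   s2   s3  s2 
 * s3   s4  s3 
   s4   s0  s4 
(> = start, * = accepting)

start=s0; accept=s3; s0-0->s1; s0-1->s0; s1-0->s2; s1-1->s1; s2-0->s3; s2-1->s2; s3-0->s4; s3-1->s3; s4-0->s0; s4-1->s4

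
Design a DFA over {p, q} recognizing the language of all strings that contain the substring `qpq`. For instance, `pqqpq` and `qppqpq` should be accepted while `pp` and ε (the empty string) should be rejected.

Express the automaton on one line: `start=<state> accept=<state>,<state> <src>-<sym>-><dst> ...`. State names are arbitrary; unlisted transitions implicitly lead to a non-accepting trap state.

States S0..S2 record the length of the longest prefix of `qpq` that matches the current input suffix. Reaching S3 means `qpq` has been seen, and we stay there forever. Accept from S3.
        p   q  
>  S0   S0  S1 
   S1   S2  S1 
   S2   S0  S3 
 * S3   S3  S3 
(> = start, * = accepting)

start=S0 accept=S3 S0-p->S0 S0-q->S1 S1-p->S2 S1-q->S1 S2-p->S0 S2-q->S3 S3-p->S3 S3-q->S3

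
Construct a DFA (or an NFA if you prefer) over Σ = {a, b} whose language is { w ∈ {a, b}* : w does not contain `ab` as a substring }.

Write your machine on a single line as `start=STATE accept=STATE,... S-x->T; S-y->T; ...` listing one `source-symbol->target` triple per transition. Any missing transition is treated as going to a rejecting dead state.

Track partial matches of the forbidden pattern `ab`. State q2 is a dead state reached once `ab` has occurred; every other state accepts. q0 means no part of `ab` is currently matched.
3 states suffice.
        a   b  
>* q0   q1  q0 
 * q1   q1  q2 
   q2   q2  q2 
(> = start, * = accepting)

start=q0; accept=q0,q1; q0-a->q1; q0-b->q0; q1-a->q1; q1-b->q2; q2-a->q2; q2-b->q2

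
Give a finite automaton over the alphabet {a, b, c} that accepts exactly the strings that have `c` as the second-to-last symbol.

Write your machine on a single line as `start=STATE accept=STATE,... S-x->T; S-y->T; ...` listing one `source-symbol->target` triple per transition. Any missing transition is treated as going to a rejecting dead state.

A DFA must remember the last 2 symbols (since which symbol is second-to-last isn't known until the input ends). Use one state per possible window of the last ≤2 symbols; accept from those whose window starts with `c`.
          a    b    c  
>  s0     s1   s2   s3 
   s1     s4   s5   s6 
   s2     s7   s8   s9 
   s3    s10  s11  s12 
   s4     s4   s5   s6 
   s5     s7   s8   s9 
   s6    s10  s11  s12 
   s7     s4   s5   s6 
   s8     s7   s8   s9 
   s9    s10  s11  s12 
 * s10    s4   s5   s6 
 * s11    s7   s8   s9 
 * s12   s10  s11  s12 
(> = start, * = accepting)

start=s0; accept=s10,s11,s12; s0-a->s1; s0-b->s2; s0-c->s3; s1-a->s4; s1-b->s5; s1-c->s6; s2-a->s7; s2-b->s8; s2-c->s9; s3-a->s10; s3-b->s11; s3-c->s12; s4-a->s4; s4-b->s5; s4-c->s6; s5-a->s7; s5-b->s8; s5-c->s9; s6-a->s10; s6-b->s11; s6-c->s12; s7-a->s4; s7-b->s5; s7-c->s6; s8-a->s7; s8-b->s8; s8-c->s9; s9-a->s10; s9-b->s11; s9-c->s12; s10-a->s4; s10-b->s5; s10-c->s6; s11-a->s7; s11-b->s8; s11-c->s9; s12-a->s10; s12-b->s11; s12-c->s12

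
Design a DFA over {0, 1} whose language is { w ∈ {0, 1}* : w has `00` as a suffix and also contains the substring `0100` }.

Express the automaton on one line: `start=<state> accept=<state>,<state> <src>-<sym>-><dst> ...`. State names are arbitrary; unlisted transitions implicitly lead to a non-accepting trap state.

start=S0 accept=S4 S0-0->S1 S0-1->S0 S1-0->S1 S1-1->S2 S2-0->S3 S2-1->S0 S3-0->S4 S3-1->S2 S4-0->S4 S4-1->S5 S5-0->S6 S5-1->S5 S6-0->S4 S6-1->S5

Handle the two conditions separately and then intersect. One (3 states) tracks how much of the suffix `00` has currently been matched; the other (5 states) tracks whether and how much of `0100` has been seen. Each combined state is a pair, one component from each; accept when both components accept. After merging equivalent states the machine shrinks.
With 7 states:
        0   1  
>  S0   S1  S0 
   S1   S1  S2 
   S2   S3  S0 
   S3   S4  S2 
 * S4   S4  S5 
   S5   S6  S5 
   S6   S4  S5 
(> = start, * = accepting)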